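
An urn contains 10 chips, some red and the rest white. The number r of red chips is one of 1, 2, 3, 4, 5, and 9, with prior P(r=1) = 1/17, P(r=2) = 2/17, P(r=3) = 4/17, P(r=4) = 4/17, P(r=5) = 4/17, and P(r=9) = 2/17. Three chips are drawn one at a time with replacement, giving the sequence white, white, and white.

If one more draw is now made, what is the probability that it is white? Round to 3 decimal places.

The likelihood of the observed sequence under each hypothesis: P(data | r = 1) = (9/10)(9/10)(9/10) = 0.729; P(data | r = 2) = (8/10)(8/10)(8/10) = 0.512; P(data | r = 3) = (7/10)(7/10)(7/10) = 0.343; P(data | r = 4) = (6/10)(6/10)(6/10) = 0.216; P(data | r = 5) = (5/10)(5/10)(5/10) = 0.125; P(data | r = 9) = (1/10)(1/10)(1/10) = 0.001.
Weighting by the prior gives 1/17 · 0.729 = 0.042882, 2/17 · 0.512 = 0.060235, 4/17 · 0.343 = 0.080706, 4/17 · 0.216 = 0.050824, 4/17 · 0.125 = 0.029412, 2/17 · 0.001 = 0.00011765; with total 0.26418.
Normalising, the posterior is P(r = 1 | data) = 0.16232, P(r = 2 | data) = 0.22801, P(r = 3 | data) = 0.3055, P(r = 4 | data) = 0.19238, P(r = 5 | data) = 0.11133, P(r = 9 | data) = 0.00044534.
Averaging over the posterior, P(white next | data) = (9/10)(0.16232) + (4/5)(0.22801) + (7/10)(0.3055) + (3/5)(0.19238) + (1/2)(0.11133) + (1/10)(0.00044534) = 0.71349.

0.713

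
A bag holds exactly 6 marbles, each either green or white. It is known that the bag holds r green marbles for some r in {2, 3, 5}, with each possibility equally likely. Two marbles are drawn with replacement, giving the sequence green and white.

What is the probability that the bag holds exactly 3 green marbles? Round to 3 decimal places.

The likelihood of the observed sequence under each hypothesis: P(data | r = 2) = (2/6)(4/6) = 2/9; P(data | r = 3) = (3/6)(3/6) = 1/4; P(data | r = 5) = (5/6)(1/6) = 5/36.
Weighting by the prior gives 1/3 · 2/9 = 2/27, 1/3 · 1/4 = 1/12, 1/3 · 5/36 = 5/108; summing to 11/54.
Hence P(r = 3 | data) = (1/12) / (11/54) = 9/22.

0.409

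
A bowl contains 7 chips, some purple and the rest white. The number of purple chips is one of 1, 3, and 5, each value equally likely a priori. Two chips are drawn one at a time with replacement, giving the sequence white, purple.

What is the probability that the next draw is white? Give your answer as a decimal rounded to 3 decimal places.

Under each hypothesis, the probability of the observed sequence is: P(data | r = 1) = (6/7)(1/7) = 6/49; P(data | r = 3) = (4/7)(3/7) = 12/49; P(data | r = 5) = (2/7)(5/7) = 10/49.
Multiplying each by its prior: 1/3 · 6/49 = 2/49, 1/3 · 12/49 = 4/49, 1/3 · 10/49 = 10/147; these sum to 4/21.
Normalising, the posterior is P(r = 1 | data) = 3/14, P(r = 3 | data) = 3/7, P(r = 5 | data) = 5/14.
So P(white next | data) = Σ P(white next | H) P(H | data) = (6/7)(3/14) + (4/7)(3/7) + (2/7)(5/14) = 26/49.

0.531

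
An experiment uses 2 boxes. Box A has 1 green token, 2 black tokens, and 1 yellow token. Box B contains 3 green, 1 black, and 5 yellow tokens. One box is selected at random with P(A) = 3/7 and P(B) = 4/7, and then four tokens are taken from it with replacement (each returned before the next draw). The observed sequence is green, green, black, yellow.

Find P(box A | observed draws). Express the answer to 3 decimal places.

For each hypothesis, P(data | H) works out to: P(data | box A) = (1/4)(1/4)(2/4)(1/4) = 0.0078125; P(data | box B) = (3/9)(3/9)(1/9)(5/9) = 0.0068587.
Multiplying each by its prior: 3/7 · 0.0078125 = 0.0033482, 4/7 · 0.0068587 = 0.0039193; with total 0.0072675.
By Bayes' rule, P(box A | data) = (0.0033482) / (0.0072675) = 0.46071.

0.461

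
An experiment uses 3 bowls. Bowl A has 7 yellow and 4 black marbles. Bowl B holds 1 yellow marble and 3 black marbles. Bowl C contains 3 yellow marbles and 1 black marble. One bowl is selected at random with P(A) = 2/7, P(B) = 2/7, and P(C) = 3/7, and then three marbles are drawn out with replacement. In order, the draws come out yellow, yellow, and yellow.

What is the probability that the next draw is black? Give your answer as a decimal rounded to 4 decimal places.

Under each hypothesis, the probability of the observed sequence is: P(data | bowl A) = (7/11)(7/11)(7/11) = 0.2577; P(data | bowl B) = (1/4)(1/4)(1/4) = 0.015625; P(data | bowl C) = (3/4)(3/4)(3/4) = 0.42188.
Weighting by the prior gives 2/7 · 0.2577 = 0.073629, 2/7 · 0.015625 = 0.0044643, 3/7 · 0.42188 = 0.1808; with total 0.2589.
Normalising, the posterior is P(bowl A | data) = 0.28439, P(bowl B | data) = 0.017244, P(bowl C | data) = 0.69836.
So P(black next | data) = Σ P(black next | H) P(H | data) = (4/11)(0.28439) + (3/4)(0.017244) + (1/4)(0.69836) = 0.29094.

0.2909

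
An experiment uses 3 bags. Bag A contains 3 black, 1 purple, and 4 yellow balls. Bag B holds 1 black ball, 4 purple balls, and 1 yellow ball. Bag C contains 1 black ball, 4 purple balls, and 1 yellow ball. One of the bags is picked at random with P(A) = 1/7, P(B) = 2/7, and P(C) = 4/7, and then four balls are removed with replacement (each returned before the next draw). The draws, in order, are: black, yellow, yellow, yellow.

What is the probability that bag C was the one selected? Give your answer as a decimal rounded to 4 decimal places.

Under each hypothesis, the probability of the observed sequence is: P(data | bag A) = (3/8)(4/8)(4/8)(4/8) = 0.046875; P(data | bag B) = (1/6)(1/6)(1/6)(1/6) = 0.0007716; P(data | bag C) = (1/6)(1/6)(1/6)(1/6) = 0.0007716.
Multiplying each by its prior: 1/7 · 0.046875 = 0.0066964, 2/7 · 0.0007716 = 0.00022046, 4/7 · 0.0007716 = 0.00044092; summing to 0.0073578.
By Bayes' rule, P(bag C | data) = (0.00044092) / (0.0073578) = 0.059925.

0.0599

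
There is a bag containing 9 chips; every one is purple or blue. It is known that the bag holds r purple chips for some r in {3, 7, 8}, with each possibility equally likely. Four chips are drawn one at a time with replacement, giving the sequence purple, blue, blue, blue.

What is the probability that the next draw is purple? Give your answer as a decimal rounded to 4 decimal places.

0.3745

The likelihood of the observed sequence under each hypothesis: P(data | r = 3) = (3/9)(6/9)(6/9)(6/9) = 0.098765; P(data | r = 7) = (7/9)(2/9)(2/9)(2/9) = 0.0085353; P(data | r = 8) = (8/9)(1/9)(1/9)(1/9) = 0.0012193.
The prior-weighted likelihoods are 1/3 · 0.098765 = 0.032922, 1/3 · 0.0085353 = 0.0028451, 1/3 · 0.0012193 = 0.00040644; these sum to 0.036173.
Normalising, the posterior is P(r = 3 | data) = 0.91011, P(r = 7 | data) = 0.078652, P(r = 8 | data) = 0.011236.
So P(purple next | data) = Σ P(purple next | H) P(H | data) = (1/3)(0.91011) + (7/9)(0.078652) + (8/9)(0.011236) = 0.37453.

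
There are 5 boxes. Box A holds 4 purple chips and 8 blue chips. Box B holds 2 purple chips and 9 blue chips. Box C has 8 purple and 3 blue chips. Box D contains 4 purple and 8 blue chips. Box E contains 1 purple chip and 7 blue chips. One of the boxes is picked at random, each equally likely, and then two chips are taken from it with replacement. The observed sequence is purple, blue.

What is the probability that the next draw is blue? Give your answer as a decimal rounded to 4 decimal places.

0.6302

Compute the likelihood of the observed sequence for each case: P(data | box A) = (4/12)(8/12) = 0.22222; P(data | box B) = (2/11)(9/11) = 0.14876; P(data | box C) = (8/11)(3/11) = 0.19835; P(data | box D) = (4/12)(8/12) = 0.22222; P(data | box E) = (1/8)(7/8) = 0.10938.
The prior-weighted likelihoods are 1/5 · 0.22222 = 0.044444, 1/5 · 0.14876 = 0.029752, 1/5 · 0.19835 = 0.039669, 1/5 · 0.22222 = 0.044444, 1/5 · 0.10938 = 0.021875; these sum to 0.18019.
Dividing through by the total gives posterior P(box A | data) = 0.24666, P(box B | data) = 0.16512, P(box C | data) = 0.22016, P(box D | data) = 0.24666, P(box E | data) = 0.1214.
The predictive probability is P(blue next | data) = (2/3)(0.24666) + (9/11)(0.16512) + (3/11)(0.22016) + (2/3)(0.24666) + (7/8)(0.1214) = 0.63025.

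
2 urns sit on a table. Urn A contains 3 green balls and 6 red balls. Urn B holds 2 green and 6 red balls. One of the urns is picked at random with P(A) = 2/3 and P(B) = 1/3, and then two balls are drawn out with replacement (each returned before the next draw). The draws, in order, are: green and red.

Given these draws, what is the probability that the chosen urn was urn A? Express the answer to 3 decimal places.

Under each hypothesis, the probability of the observed sequence is: P(data | urn A) = (3/9)(6/9) = 2/9; P(data | urn B) = (2/8)(6/8) = 3/16.
Weighting by the prior gives 2/3 · 2/9 = 4/27, 1/3 · 3/16 = 1/16; these sum to 91/432.
Hence P(urn A | data) = (4/27) / (91/432) = 64/91.

0.703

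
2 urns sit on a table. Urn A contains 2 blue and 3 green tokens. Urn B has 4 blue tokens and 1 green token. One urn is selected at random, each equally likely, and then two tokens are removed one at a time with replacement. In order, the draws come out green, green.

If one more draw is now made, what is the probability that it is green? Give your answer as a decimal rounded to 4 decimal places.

0.5600

The likelihood of the observed sequence under each hypothesis: P(data | urn A) = (3/5)(3/5) = 9/25; P(data | urn B) = (1/5)(1/5) = 1/25.
Multiplying each by its prior: 1/2 · 9/25 = 9/50, 1/2 · 1/25 = 1/50; these sum to 1/5.
Normalising, the posterior is P(urn A | data) = 9/10, P(urn B | data) = 1/10.
Averaging over the posterior, P(green next | data) = (3/5)(9/10) + (1/5)(1/10) = 14/25.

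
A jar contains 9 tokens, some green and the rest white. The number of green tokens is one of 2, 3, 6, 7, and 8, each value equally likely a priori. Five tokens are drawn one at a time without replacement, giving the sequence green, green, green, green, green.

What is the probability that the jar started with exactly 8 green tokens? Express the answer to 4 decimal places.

0.6747

Under each hypothesis, the probability of the observed sequence is: P(data | r = 2) = (2/9)(1/8)(0/7) = 0; P(data | r = 3) = (3/9)(2/8)(1/7)(0/6) = 0; P(data | r = 6) = (6/9)(5/8)(4/7)(3/6)(2/5) = 1/21; P(data | r = 7) = (7/9)(6/8)(5/7)(4/6)(3/5) = 1/6; P(data | r = 8) = (8/9)(7/8)(6/7)(5/6)(4/5) = 4/9.
The prior-weighted likelihoods are 1/5 · 0 = 0, 1/5 · 0 = 0, 1/5 · 1/21 = 1/105, 1/5 · 1/6 = 1/30, 1/5 · 4/9 = 4/45; with total 83/630.
Therefore the posterior P(r = 8 | data) = (4/45) / (83/630) = 56/83.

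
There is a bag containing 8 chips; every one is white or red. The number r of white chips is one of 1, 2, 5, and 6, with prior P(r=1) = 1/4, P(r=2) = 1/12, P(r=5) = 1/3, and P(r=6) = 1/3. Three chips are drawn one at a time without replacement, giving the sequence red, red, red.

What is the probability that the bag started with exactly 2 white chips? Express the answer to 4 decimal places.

Compute the likelihood of the observed sequence for each case: P(data | r = 1) = (7/8)(6/7)(5/6) = 5/8; P(data | r = 2) = (6/8)(5/7)(4/6) = 5/14; P(data | r = 5) = (3/8)(2/7)(1/6) = 1/56; P(data | r = 6) = (2/8)(1/7)(0/6) = 0.
Multiplying each by its prior: 1/4 · 5/8 = 5/32, 1/12 · 5/14 = 5/168, 1/3 · 1/56 = 1/168, 1/3 · 0 = 0; these sum to 43/224.
So P(r = 2 | data) = (5/168) / (43/224) = 20/129.

0.1550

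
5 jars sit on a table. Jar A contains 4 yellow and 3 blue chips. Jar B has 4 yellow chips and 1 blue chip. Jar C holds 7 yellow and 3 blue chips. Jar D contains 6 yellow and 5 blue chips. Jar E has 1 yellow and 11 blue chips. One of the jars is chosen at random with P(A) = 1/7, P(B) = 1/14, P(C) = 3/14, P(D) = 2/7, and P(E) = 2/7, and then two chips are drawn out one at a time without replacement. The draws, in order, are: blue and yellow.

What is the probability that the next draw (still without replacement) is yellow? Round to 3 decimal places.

Compute the likelihood of the observed sequence for each case: P(data | jar A) = (3/7)(4/6) = 0.28571; P(data | jar B) = (1/5)(4/4) = 0.2; P(data | jar C) = (3/10)(7/9) = 0.23333; P(data | jar D) = (5/11)(6/10) = 0.27273; P(data | jar E) = (11/12)(1/11) = 0.083333.
The prior-weighted likelihoods are 1/7 · 0.28571 = 0.040816, 1/14 · 0.2 = 0.014286, 3/14 · 0.23333 = 0.05, 2/7 · 0.27273 = 0.077922, 2/7 · 0.083333 = 0.02381; these sum to 0.20683.
Dividing through by the total gives posterior P(jar A | data) = 0.19734, P(jar B | data) = 0.069069, P(jar C | data) = 0.24174, P(jar D | data) = 0.37674, P(jar E | data) = 0.11511.
The predictive probability is P(yellow next | data) = (3/5)(0.19734) + (1)(0.069069) + (3/4)(0.24174) + (5/9)(0.37674) + (0)(0.11511) = 0.57808.

0.578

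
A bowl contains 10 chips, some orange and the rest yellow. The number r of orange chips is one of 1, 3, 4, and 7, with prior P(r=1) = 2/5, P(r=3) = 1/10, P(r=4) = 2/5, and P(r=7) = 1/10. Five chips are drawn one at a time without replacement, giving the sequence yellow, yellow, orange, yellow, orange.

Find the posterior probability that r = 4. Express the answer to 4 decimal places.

The likelihood of the observed sequence under each hypothesis: P(data | r = 1) = (9/10)(8/9)(1/8)(7/7)(0/6) = 0; P(data | r = 3) = (7/10)(6/9)(3/8)(5/7)(2/6) = 0.041667; P(data | r = 4) = (6/10)(5/9)(4/8)(4/7)(3/6) = 0.047619; P(data | r = 7) = (3/10)(2/9)(7/8)(1/7)(6/6) = 0.0083333.
Multiplying each by its prior: 2/5 · 0 = 0, 1/10 · 0.041667 = 0.0041667, 2/5 · 0.047619 = 0.019048, 1/10 · 0.0083333 = 0.00083333; these sum to 0.024048.
Therefore the posterior P(r = 4 | data) = (0.019048) / (0.024048) = 0.79208.

0.7921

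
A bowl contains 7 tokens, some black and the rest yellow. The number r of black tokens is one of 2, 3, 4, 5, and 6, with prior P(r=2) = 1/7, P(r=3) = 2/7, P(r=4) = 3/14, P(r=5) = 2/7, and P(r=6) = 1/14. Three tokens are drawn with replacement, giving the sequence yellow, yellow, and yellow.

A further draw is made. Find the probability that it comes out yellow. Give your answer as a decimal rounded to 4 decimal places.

0.5949

The likelihood of the observed sequence under each hypothesis: P(data | r = 2) = (5/7)(5/7)(5/7) = 0.36443; P(data | r = 3) = (4/7)(4/7)(4/7) = 0.18659; P(data | r = 4) = (3/7)(3/7)(3/7) = 0.078717; P(data | r = 5) = (2/7)(2/7)(2/7) = 0.023324; P(data | r = 6) = (1/7)(1/7)(1/7) = 0.0029155.
The prior-weighted likelihoods are 1/7 · 0.36443 = 0.052062, 2/7 · 0.18659 = 0.053311, 3/14 · 0.078717 = 0.016868, 2/7 · 0.023324 = 0.0066639, 1/14 · 0.0029155 = 0.00020825; these sum to 0.12911.
Normalising, the posterior is P(r = 2 | data) = 0.40323, P(r = 3 | data) = 0.4129, P(r = 4 | data) = 0.13065, P(r = 5 | data) = 0.051613, P(r = 6 | data) = 0.0016129.
Averaging over the posterior, P(yellow next | data) = (5/7)(0.40323) + (4/7)(0.4129) + (3/7)(0.13065) + (2/7)(0.051613) + (1/7)(0.0016129) = 0.59493.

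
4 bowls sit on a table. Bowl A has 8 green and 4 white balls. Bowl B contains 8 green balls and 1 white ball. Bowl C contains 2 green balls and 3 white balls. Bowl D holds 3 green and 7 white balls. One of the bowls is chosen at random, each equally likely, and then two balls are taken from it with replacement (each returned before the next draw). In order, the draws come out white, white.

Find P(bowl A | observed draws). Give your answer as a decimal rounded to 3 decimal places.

The likelihood of the observed sequence under each hypothesis: P(data | bowl A) = (4/12)(4/12) = 0.11111; P(data | bowl B) = (1/9)(1/9) = 0.012346; P(data | bowl C) = (3/5)(3/5) = 0.36; P(data | bowl D) = (7/10)(7/10) = 0.49.
Multiplying each by its prior: 1/4 · 0.11111 = 0.027778, 1/4 · 0.012346 = 0.0030864, 1/4 · 0.36 = 0.09, 1/4 · 0.49 = 0.1225; with total 0.24336.
Therefore the posterior P(bowl A | data) = (0.027778) / (0.24336) = 0.11414.

0.114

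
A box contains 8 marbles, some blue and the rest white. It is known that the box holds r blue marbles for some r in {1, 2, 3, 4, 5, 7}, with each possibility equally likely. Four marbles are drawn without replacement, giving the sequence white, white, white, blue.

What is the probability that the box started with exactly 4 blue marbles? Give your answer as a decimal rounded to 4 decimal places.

0.1270

The likelihood of the observed sequence under each hypothesis: P(data | r = 1) = (7/8)(6/7)(5/6)(1/5) = 1/8; P(data | r = 2) = (6/8)(5/7)(4/6)(2/5) = 1/7; P(data | r = 3) = (5/8)(4/7)(3/6)(3/5) = 3/28; P(data | r = 4) = (4/8)(3/7)(2/6)(4/5) = 2/35; P(data | r = 5) = (3/8)(2/7)(1/6)(5/5) = 1/56; P(data | r = 7) = (1/8)(0/7) = 0.
Multiplying each by its prior: 1/6 · 1/8 = 1/48, 1/6 · 1/7 = 1/42, 1/6 · 3/28 = 1/56, 1/6 · 2/35 = 1/105, 1/6 · 1/56 = 1/336, 1/6 · 0 = 0; summing to 3/40.
By Bayes' rule, P(r = 4 | data) = (1/105) / (3/40) = 8/63.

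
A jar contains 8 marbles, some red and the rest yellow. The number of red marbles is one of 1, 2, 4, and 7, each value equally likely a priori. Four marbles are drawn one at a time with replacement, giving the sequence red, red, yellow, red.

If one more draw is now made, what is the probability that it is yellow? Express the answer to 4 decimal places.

For each hypothesis, P(data | H) works out to: P(data | r = 1) = (1/8)(1/8)(7/8)(1/8) = 0.001709; P(data | r = 2) = (2/8)(2/8)(6/8)(2/8) = 0.011719; P(data | r = 4) = (4/8)(4/8)(4/8)(4/8) = 0.0625; P(data | r = 7) = (7/8)(7/8)(1/8)(7/8) = 0.08374.
Weighting by the prior gives 1/4 · 0.001709 = 0.00042725, 1/4 · 0.011719 = 0.0029297, 1/4 · 0.0625 = 0.015625, 1/4 · 0.08374 = 0.020935; with total 0.039917.
Dividing through by the total gives posterior P(r = 1 | data) = 0.010703, P(r = 2 | data) = 0.073394, P(r = 4 | data) = 0.39144, P(r = 7 | data) = 0.52446.
Averaging over the posterior, P(yellow next | data) = (7/8)(0.010703) + (3/4)(0.073394) + (1/2)(0.39144) + (1/8)(0.52446) = 0.32569.

0.3257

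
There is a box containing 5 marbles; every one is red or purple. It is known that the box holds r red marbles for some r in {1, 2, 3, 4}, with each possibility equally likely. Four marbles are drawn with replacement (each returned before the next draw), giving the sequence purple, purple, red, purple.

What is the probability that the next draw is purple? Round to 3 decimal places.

The likelihood of the observed sequence under each hypothesis: P(data | r = 1) = (4/5)(4/5)(1/5)(4/5) = 0.1024; P(data | r = 2) = (3/5)(3/5)(2/5)(3/5) = 0.0864; P(data | r = 3) = (2/5)(2/5)(3/5)(2/5) = 0.0384; P(data | r = 4) = (1/5)(1/5)(4/5)(1/5) = 0.0064.
Multiplying each by its prior: 1/4 · 0.1024 = 0.0256, 1/4 · 0.0864 = 0.0216, 1/4 · 0.0384 = 0.0096, 1/4 · 0.0064 = 0.0016; these sum to 0.0584.
Dividing through by the total gives posterior P(r = 1 | data) = 0.43836, P(r = 2 | data) = 0.36986, P(r = 3 | data) = 0.16438, P(r = 4 | data) = 0.027397.
Averaging over the posterior, P(purple next | data) = (4/5)(0.43836) + (3/5)(0.36986) + (2/5)(0.16438) + (1/5)(0.027397) = 0.64384.

0.644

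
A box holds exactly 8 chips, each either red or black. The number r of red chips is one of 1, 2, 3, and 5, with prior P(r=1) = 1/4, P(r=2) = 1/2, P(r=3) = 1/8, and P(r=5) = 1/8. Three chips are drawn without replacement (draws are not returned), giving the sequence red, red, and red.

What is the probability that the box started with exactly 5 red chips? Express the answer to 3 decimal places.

0.909

For each hypothesis, P(data | H) works out to: P(data | r = 1) = (1/8)(0/7) = 0; P(data | r = 2) = (2/8)(1/7)(0/6) = 0; P(data | r = 3) = (3/8)(2/7)(1/6) = 1/56; P(data | r = 5) = (5/8)(4/7)(3/6) = 5/28.
Multiplying each by its prior: 1/4 · 0 = 0, 1/2 · 0 = 0, 1/8 · 1/56 = 1/448, 1/8 · 5/28 = 5/224; summing to 11/448.
So P(r = 5 | data) = (5/224) / (11/448) = 10/11.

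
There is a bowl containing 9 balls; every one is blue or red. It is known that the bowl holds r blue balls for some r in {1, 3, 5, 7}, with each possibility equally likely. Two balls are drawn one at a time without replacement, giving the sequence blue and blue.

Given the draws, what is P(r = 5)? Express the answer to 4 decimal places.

The likelihood of the observed sequence under each hypothesis: P(data | r = 1) = (1/9)(0/8) = 0; P(data | r = 3) = (3/9)(2/8) = 1/12; P(data | r = 5) = (5/9)(4/8) = 5/18; P(data | r = 7) = (7/9)(6/8) = 7/12.
The prior-weighted likelihoods are 1/4 · 0 = 0, 1/4 · 1/12 = 1/48, 1/4 · 5/18 = 5/72, 1/4 · 7/12 = 7/48; summing to 17/72.
By Bayes' rule, P(r = 5 | data) = (5/72) / (17/72) = 5/17.

0.2941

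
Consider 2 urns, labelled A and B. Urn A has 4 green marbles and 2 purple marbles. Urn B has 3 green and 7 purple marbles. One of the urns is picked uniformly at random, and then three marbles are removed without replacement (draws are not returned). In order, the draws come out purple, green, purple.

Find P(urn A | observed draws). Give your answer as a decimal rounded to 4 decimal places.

The likelihood of the observed sequence under each hypothesis: P(data | urn A) = (2/6)(4/5)(1/4) = 1/15; P(data | urn B) = (7/10)(3/9)(6/8) = 7/40.
The prior-weighted likelihoods are 1/2 · 1/15 = 1/30, 1/2 · 7/40 = 7/80; these sum to 29/240.
Hence P(urn A | data) = (1/30) / (29/240) = 8/29.

0.2759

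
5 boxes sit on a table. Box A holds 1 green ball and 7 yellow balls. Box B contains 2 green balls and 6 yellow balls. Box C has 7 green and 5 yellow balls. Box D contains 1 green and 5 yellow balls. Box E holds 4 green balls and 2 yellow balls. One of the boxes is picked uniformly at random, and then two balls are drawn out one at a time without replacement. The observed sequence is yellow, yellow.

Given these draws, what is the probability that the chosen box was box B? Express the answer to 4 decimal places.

0.2468

The likelihood of the observed sequence under each hypothesis: P(data | box A) = (7/8)(6/7) = 0.75; P(data | box B) = (6/8)(5/7) = 0.53571; P(data | box C) = (5/12)(4/11) = 0.15152; P(data | box D) = (5/6)(4/5) = 0.66667; P(data | box E) = (2/6)(1/5) = 0.066667.
The prior-weighted likelihoods are 1/5 · 0.75 = 0.15, 1/5 · 0.53571 = 0.10714, 1/5 · 0.15152 = 0.030303, 1/5 · 0.66667 = 0.13333, 1/5 · 0.066667 = 0.013333; summing to 0.43411.
Therefore the posterior P(box B | data) = (0.10714) / (0.43411) = 0.24681.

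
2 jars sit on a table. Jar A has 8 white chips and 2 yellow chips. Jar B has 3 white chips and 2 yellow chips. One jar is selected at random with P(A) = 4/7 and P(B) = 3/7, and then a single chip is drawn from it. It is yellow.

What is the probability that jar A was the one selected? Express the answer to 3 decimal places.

Compute the likelihood of this draw for each case: P(data | jar A) = (2/10) = 1/5; P(data | jar B) = (2/5) = 2/5.
Multiplying each by its prior: 4/7 · 1/5 = 4/35, 3/7 · 2/5 = 6/35; with total 2/7.
So P(jar A | data) = (4/35) / (2/7) = 2/5.

0.400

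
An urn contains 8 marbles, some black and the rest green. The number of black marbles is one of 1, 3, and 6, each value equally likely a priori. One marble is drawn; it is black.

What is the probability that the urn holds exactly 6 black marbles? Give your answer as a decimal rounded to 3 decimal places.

0.600

The likelihood of this draw under each hypothesis: P(data | r = 1) = (1/8) = 1/8; P(data | r = 3) = (3/8) = 3/8; P(data | r = 6) = (6/8) = 3/4.
The prior-weighted likelihoods are 1/3 · 1/8 = 1/24, 1/3 · 3/8 = 1/8, 1/3 · 3/4 = 1/4; these sum to 5/12.
So P(r = 6 | data) = (1/4) / (5/12) = 3/5.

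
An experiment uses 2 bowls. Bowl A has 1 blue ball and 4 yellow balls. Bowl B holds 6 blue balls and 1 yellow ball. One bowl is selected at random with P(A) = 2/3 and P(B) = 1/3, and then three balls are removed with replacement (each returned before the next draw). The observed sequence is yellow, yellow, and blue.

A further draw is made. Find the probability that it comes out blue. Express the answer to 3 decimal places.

0.242

The likelihood of the observed sequence under each hypothesis: P(data | bowl A) = (4/5)(4/5)(1/5) = 0.128; P(data | bowl B) = (1/7)(1/7)(6/7) = 0.017493.
Weighting by the prior gives 2/3 · 0.128 = 0.085333, 1/3 · 0.017493 = 0.0058309; with total 0.091164.
Normalising, the posterior is P(bowl A | data) = 0.93604, P(bowl B | data) = 0.06396.
The predictive probability is P(blue next | data) = (1/5)(0.93604) + (6/7)(0.06396) = 0.24203.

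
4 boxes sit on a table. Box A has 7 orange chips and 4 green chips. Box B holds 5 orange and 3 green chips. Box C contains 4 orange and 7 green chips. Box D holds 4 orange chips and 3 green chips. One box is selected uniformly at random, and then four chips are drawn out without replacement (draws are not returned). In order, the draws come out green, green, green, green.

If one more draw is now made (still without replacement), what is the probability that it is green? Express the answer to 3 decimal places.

0.417

Compute the likelihood of the observed sequence for each case: P(data | box A) = (4/11)(3/10)(2/9)(1/8) = 0.0030303; P(data | box B) = (3/8)(2/7)(1/6)(0/5) = 0; P(data | box C) = (7/11)(6/10)(5/9)(4/8) = 0.10606; P(data | box D) = (3/7)(2/6)(1/5)(0/4) = 0.
The prior-weighted likelihoods are 1/4 · 0.0030303 = 0.00075758, 1/4 · 0 = 0, 1/4 · 0.10606 = 0.026515, 1/4 · 0 = 0; with total 0.027273.
The posterior is then P(box A | data) = 0.027778, P(box B | data) = 0, P(box C | data) = 0.97222, P(box D | data) = 0.
Averaging over the posterior, P(green next | data) = (0)(0.027778) + (3/7)(0.97222) = 0.41667.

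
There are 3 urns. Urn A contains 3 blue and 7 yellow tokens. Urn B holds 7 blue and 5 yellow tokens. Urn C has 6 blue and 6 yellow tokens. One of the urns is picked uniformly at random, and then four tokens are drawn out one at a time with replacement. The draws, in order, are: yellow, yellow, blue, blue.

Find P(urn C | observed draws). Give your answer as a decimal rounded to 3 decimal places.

0.377

For each hypothesis, P(data | H) works out to: P(data | urn A) = (7/10)(7/10)(3/10)(3/10) = 0.0441; P(data | urn B) = (5/12)(5/12)(7/12)(7/12) = 0.059076; P(data | urn C) = (6/12)(6/12)(6/12)(6/12) = 0.0625.
The prior-weighted likelihoods are 1/3 · 0.0441 = 0.0147, 1/3 · 0.059076 = 0.019692, 1/3 · 0.0625 = 0.020833; summing to 0.055225.
By Bayes' rule, P(urn C | data) = (0.020833) / (0.055225) = 0.37724.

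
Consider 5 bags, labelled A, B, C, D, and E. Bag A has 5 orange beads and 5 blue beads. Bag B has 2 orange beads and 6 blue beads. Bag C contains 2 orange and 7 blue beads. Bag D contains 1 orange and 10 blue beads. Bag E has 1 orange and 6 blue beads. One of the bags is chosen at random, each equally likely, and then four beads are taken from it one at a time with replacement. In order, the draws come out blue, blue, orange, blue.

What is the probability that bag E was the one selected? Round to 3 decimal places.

Compute the likelihood of the observed sequence for each case: P(data | bag A) = (5/10)(5/10)(5/10)(5/10) = 0.0625; P(data | bag B) = (6/8)(6/8)(2/8)(6/8) = 0.10547; P(data | bag C) = (7/9)(7/9)(2/9)(7/9) = 0.10456; P(data | bag D) = (10/11)(10/11)(1/11)(10/11) = 0.068301; P(data | bag E) = (6/7)(6/7)(1/7)(6/7) = 0.089963.
Weighting by the prior gives 1/5 · 0.0625 = 0.0125, 1/5 · 0.10547 = 0.021094, 1/5 · 0.10456 = 0.020911, 1/5 · 0.068301 = 0.01366, 1/5 · 0.089963 = 0.017993; with total 0.086158.
Hence P(bag E | data) = (0.017993) / (0.086158) = 0.20883.

0.209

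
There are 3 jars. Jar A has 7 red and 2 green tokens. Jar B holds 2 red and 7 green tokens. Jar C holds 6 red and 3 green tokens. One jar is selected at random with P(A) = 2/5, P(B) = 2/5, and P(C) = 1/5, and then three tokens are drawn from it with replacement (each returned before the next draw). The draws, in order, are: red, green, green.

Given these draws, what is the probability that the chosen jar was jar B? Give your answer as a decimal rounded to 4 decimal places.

For each hypothesis, P(data | H) works out to: P(data | jar A) = (7/9)(2/9)(2/9) = 0.038409; P(data | jar B) = (2/9)(7/9)(7/9) = 0.13443; P(data | jar C) = (6/9)(3/9)(3/9) = 0.074074.
The prior-weighted likelihoods are 2/5 · 0.038409 = 0.015364, 2/5 · 0.13443 = 0.053772, 1/5 · 0.074074 = 0.014815; summing to 0.083951.
By Bayes' rule, P(jar B | data) = (0.053772) / (0.083951) = 0.64052.

0.6405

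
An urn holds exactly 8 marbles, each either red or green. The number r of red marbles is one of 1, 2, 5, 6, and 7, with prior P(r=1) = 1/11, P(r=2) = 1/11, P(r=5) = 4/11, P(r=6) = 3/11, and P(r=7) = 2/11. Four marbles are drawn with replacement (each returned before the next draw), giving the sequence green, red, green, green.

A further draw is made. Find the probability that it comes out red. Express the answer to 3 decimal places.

The likelihood of the observed sequence under each hypothesis: P(data | r = 1) = (7/8)(1/8)(7/8)(7/8) = 0.08374; P(data | r = 2) = (6/8)(2/8)(6/8)(6/8) = 0.10547; P(data | r = 5) = (3/8)(5/8)(3/8)(3/8) = 0.032959; P(data | r = 6) = (2/8)(6/8)(2/8)(2/8) = 0.011719; P(data | r = 7) = (1/8)(7/8)(1/8)(1/8) = 0.001709.
Multiplying each by its prior: 1/11 · 0.08374 = 0.0076127, 1/11 · 0.10547 = 0.0095881, 4/11 · 0.032959 = 0.011985, 3/11 · 0.011719 = 0.003196, 2/11 · 0.001709 = 0.00031072; these sum to 0.032693.
Dividing through by the total gives posterior P(r = 1 | data) = 0.23286, P(r = 2 | data) = 0.29328, P(r = 5 | data) = 0.3666, P(r = 6 | data) = 0.09776, P(r = 7 | data) = 0.0095044.
The predictive probability is P(red next | data) = (1/8)(0.23286) + (1/4)(0.29328) + (5/8)(0.3666) + (3/4)(0.09776) + (7/8)(0.0095044) = 0.41319.

0.413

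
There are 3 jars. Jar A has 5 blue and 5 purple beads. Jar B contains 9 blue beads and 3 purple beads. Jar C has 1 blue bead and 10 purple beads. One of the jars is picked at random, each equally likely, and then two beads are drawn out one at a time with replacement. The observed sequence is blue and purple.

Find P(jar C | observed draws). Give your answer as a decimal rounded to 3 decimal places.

0.159

The likelihood of the observed sequence under each hypothesis: P(data | jar A) = (5/10)(5/10) = 0.25; P(data | jar B) = (9/12)(3/12) = 0.1875; P(data | jar C) = (1/11)(10/11) = 0.082645.
The prior-weighted likelihoods are 1/3 · 0.25 = 0.083333, 1/3 · 0.1875 = 0.0625, 1/3 · 0.082645 = 0.027548; summing to 0.17338.
Therefore the posterior P(jar C | data) = (0.027548) / (0.17338) = 0.15889.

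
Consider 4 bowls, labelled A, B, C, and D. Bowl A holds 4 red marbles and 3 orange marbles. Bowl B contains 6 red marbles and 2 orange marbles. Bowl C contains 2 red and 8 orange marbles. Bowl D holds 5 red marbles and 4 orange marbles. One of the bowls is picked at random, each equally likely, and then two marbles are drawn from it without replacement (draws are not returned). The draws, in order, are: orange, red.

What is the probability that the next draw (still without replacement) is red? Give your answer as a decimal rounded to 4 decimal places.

The likelihood of the observed sequence under each hypothesis: P(data | bowl A) = (3/7)(4/6) = 2/7; P(data | bowl B) = (2/8)(6/7) = 3/14; P(data | bowl C) = (8/10)(2/9) = 8/45; P(data | bowl D) = (4/9)(5/8) = 5/18.
Multiplying each by its prior: 1/4 · 2/7 = 1/14, 1/4 · 3/14 = 3/56, 1/4 · 8/45 = 2/45, 1/4 · 5/18 = 5/72; with total 43/180.
The posterior is then P(bowl A | data) = 0.299, P(bowl B | data) = 0.22425, P(bowl C | data) = 0.18605, P(bowl D | data) = 0.2907.
So P(red next | data) = Σ P(red next | H) P(H | data) = (3/5)(0.299) + (5/6)(0.22425) + (1/8)(0.18605) + (4/7)(0.2907) = 0.55565.

0.5556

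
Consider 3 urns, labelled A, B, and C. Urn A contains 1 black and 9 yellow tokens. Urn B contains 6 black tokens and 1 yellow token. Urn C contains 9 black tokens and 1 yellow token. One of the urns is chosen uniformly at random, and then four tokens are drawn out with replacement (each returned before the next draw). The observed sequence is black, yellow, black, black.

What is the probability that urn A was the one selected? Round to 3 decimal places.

The likelihood of the observed sequence under each hypothesis: P(data | urn A) = (1/10)(9/10)(1/10)(1/10) = 0.0009; P(data | urn B) = (6/7)(1/7)(6/7)(6/7) = 0.089963; P(data | urn C) = (9/10)(1/10)(9/10)(9/10) = 0.0729.
Multiplying each by its prior: 1/3 · 0.0009 = 0.0003, 1/3 · 0.089963 = 0.029988, 1/3 · 0.0729 = 0.0243; these sum to 0.054588.
By Bayes' rule, P(urn A | data) = (0.0003) / (0.054588) = 0.0054958.

0.005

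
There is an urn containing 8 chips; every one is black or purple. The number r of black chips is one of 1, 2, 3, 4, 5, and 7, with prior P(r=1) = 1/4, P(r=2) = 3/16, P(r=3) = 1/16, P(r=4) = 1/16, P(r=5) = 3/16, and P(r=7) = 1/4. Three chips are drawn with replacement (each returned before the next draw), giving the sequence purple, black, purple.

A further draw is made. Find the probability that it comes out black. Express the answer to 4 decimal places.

0.3466

For each hypothesis, P(data | H) works out to: P(data | r = 1) = (7/8)(1/8)(7/8) = 0.095703; P(data | r = 2) = (6/8)(2/8)(6/8) = 0.14062; P(data | r = 3) = (5/8)(3/8)(5/8) = 0.14648; P(data | r = 4) = (4/8)(4/8)(4/8) = 0.125; P(data | r = 5) = (3/8)(5/8)(3/8) = 0.087891; P(data | r = 7) = (1/8)(7/8)(1/8) = 0.013672.
The prior-weighted likelihoods are 1/4 · 0.095703 = 0.023926, 3/16 · 0.14062 = 0.026367, 1/16 · 0.14648 = 0.0091553, 1/16 · 0.125 = 0.0078125, 3/16 · 0.087891 = 0.016479, 1/4 · 0.013672 = 0.003418; these sum to 0.087158.
The posterior is then P(r = 1 | data) = 0.27451, P(r = 2 | data) = 0.30252, P(r = 3 | data) = 0.10504, P(r = 4 | data) = 0.089636, P(r = 5 | data) = 0.18908, P(r = 7 | data) = 0.039216.
So P(black next | data) = Σ P(black next | H) P(H | data) = (1/8)(0.27451) + (1/4)(0.30252) + (3/8)(0.10504) + (1/2)(0.089636) + (5/8)(0.18908) + (7/8)(0.039216) = 0.34664.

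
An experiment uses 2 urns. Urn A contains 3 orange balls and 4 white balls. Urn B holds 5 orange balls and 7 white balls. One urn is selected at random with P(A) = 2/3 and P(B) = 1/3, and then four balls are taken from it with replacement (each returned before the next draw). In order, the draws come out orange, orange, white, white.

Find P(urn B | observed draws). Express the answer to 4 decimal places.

Compute the likelihood of the observed sequence for each case: P(data | urn A) = (3/7)(3/7)(4/7)(4/7) = 0.059975; P(data | urn B) = (5/12)(5/12)(7/12)(7/12) = 0.059076.
The prior-weighted likelihoods are 2/3 · 0.059975 = 0.039983, 1/3 · 0.059076 = 0.019692; these sum to 0.059675.
Therefore the posterior P(urn B | data) = (0.019692) / (0.059675) = 0.32999.

0.3300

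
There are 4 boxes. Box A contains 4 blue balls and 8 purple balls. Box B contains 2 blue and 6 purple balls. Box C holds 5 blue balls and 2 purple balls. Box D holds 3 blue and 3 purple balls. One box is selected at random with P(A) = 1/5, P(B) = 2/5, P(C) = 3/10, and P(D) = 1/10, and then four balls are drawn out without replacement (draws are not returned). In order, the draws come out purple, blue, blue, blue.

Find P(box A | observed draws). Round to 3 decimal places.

0.063

For each hypothesis, P(data | H) works out to: P(data | box A) = (8/12)(4/11)(3/10)(2/9) = 0.016162; P(data | box B) = (6/8)(2/7)(1/6)(0/5) = 0; P(data | box C) = (2/7)(5/6)(4/5)(3/4) = 0.14286; P(data | box D) = (3/6)(3/5)(2/4)(1/3) = 0.05.
The prior-weighted likelihoods are 1/5 · 0.016162 = 0.0032323, 2/5 · 0 = 0, 3/10 · 0.14286 = 0.042857, 1/10 · 0.05 = 0.005; these sum to 0.051089.
By Bayes' rule, P(box A | data) = (0.0032323) / (0.051089) = 0.063268.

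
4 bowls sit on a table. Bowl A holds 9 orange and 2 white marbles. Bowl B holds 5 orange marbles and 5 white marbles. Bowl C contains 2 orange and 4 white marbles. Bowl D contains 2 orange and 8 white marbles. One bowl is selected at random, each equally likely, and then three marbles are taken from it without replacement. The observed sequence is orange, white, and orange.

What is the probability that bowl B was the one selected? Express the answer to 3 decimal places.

0.372

For each hypothesis, P(data | H) works out to: P(data | bowl A) = (9/11)(2/10)(8/9) = 0.14545; P(data | bowl B) = (5/10)(5/9)(4/8) = 0.13889; P(data | bowl C) = (2/6)(4/5)(1/4) = 0.066667; P(data | bowl D) = (2/10)(8/9)(1/8) = 0.022222.
Weighting by the prior gives 1/4 · 0.14545 = 0.036364, 1/4 · 0.13889 = 0.034722, 1/4 · 0.066667 = 0.016667, 1/4 · 0.022222 = 0.0055556; with total 0.093308.
Therefore the posterior P(bowl B | data) = (0.034722) / (0.093308) = 0.37212.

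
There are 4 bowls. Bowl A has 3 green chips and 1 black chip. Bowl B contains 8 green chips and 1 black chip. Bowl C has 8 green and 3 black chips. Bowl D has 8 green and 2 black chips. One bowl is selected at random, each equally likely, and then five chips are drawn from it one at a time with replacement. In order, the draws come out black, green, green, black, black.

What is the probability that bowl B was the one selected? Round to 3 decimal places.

0.042

The likelihood of the observed sequence under each hypothesis: P(data | bowl A) = (1/4)(3/4)(3/4)(1/4)(1/4) = 0.0087891; P(data | bowl B) = (1/9)(8/9)(8/9)(1/9)(1/9) = 0.0010838; P(data | bowl C) = (3/11)(8/11)(8/11)(3/11)(3/11) = 0.01073; P(data | bowl D) = (2/10)(8/10)(8/10)(2/10)(2/10) = 0.00512.
Multiplying each by its prior: 1/4 · 0.0087891 = 0.0021973, 1/4 · 0.0010838 = 0.00027096, 1/4 · 0.01073 = 0.0026824, 1/4 · 0.00512 = 0.00128; with total 0.0064306.
So P(bowl B | data) = (0.00027096) / (0.0064306) = 0.042136.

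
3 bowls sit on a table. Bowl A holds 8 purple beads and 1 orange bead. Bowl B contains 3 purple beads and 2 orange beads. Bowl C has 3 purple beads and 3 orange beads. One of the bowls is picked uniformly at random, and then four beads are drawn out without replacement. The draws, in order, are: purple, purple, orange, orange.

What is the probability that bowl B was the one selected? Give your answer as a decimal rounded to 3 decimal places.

Under each hypothesis, the probability of the observed sequence is: P(data | bowl A) = (8/9)(7/8)(1/7)(0/6) = 0; P(data | bowl B) = (3/5)(2/4)(2/3)(1/2) = 1/10; P(data | bowl C) = (3/6)(2/5)(3/4)(2/3) = 1/10.
The prior-weighted likelihoods are 1/3 · 0 = 0, 1/3 · 1/10 = 1/30, 1/3 · 1/10 = 1/30; with total 1/15.
Therefore the posterior P(bowl B | data) = (1/30) / (1/15) = 1/2.

0.500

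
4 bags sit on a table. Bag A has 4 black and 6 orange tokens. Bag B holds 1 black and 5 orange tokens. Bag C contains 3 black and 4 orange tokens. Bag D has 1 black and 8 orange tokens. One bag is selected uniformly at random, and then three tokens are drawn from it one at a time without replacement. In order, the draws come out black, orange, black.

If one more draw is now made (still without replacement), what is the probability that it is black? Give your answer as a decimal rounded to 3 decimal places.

The likelihood of the observed sequence under each hypothesis: P(data | bag A) = (4/10)(6/9)(3/8) = 1/10; P(data | bag B) = (1/6)(5/5)(0/4) = 0; P(data | bag C) = (3/7)(4/6)(2/5) = 4/35; P(data | bag D) = (1/9)(8/8)(0/7) = 0.
Weighting by the prior gives 1/4 · 1/10 = 1/40, 1/4 · 0 = 0, 1/4 · 4/35 = 1/35, 1/4 · 0 = 0; summing to 3/56.
Normalising, the posterior is P(bag A | data) = 7/15, P(bag B | data) = 0, P(bag C | data) = 8/15, P(bag D | data) = 0.
The predictive probability is P(black next | data) = (2/7)(7/15) + (1/4)(8/15) = 4/15.

0.267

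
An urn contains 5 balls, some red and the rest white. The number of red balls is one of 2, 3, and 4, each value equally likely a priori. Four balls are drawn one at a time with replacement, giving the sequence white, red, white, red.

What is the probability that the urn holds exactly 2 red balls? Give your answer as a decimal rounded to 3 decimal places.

The likelihood of the observed sequence under each hypothesis: P(data | r = 2) = (3/5)(2/5)(3/5)(2/5) = 0.0576; P(data | r = 3) = (2/5)(3/5)(2/5)(3/5) = 0.0576; P(data | r = 4) = (1/5)(4/5)(1/5)(4/5) = 0.0256.
Weighting by the prior gives 1/3 · 0.0576 = 0.0192, 1/3 · 0.0576 = 0.0192, 1/3 · 0.0256 = 0.0085333; these sum to 0.046933.
Hence P(r = 2 | data) = (0.0192) / (0.046933) = 0.40909.

0.409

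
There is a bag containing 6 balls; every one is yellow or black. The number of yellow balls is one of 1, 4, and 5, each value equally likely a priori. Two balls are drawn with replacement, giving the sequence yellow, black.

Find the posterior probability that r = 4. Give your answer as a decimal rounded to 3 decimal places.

Compute the likelihood of the observed sequence for each case: P(data | r = 1) = (1/6)(5/6) = 5/36; P(data | r = 4) = (4/6)(2/6) = 2/9; P(data | r = 5) = (5/6)(1/6) = 5/36.
Weighting by the prior gives 1/3 · 5/36 = 5/108, 1/3 · 2/9 = 2/27, 1/3 · 5/36 = 5/108; these sum to 1/6.
So P(r = 4 | data) = (2/27) / (1/6) = 4/9.

0.444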